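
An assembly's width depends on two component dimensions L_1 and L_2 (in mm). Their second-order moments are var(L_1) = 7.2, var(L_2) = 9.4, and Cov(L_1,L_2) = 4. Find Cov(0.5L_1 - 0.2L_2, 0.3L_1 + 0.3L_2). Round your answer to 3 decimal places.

0.876

Cov(0.5L_1 - 0.2L_2, 0.3L_1 + 0.3L_2) = (0.5)(0.3)var(L_1) + (-0.2)(0.3)var(L_2) + [(0.5)(0.3) + (-0.2)(0.3)]Cov(L_1,L_2)
= 0.15·7.2 + -0.06·9.4 + 0.09·4 = 0.876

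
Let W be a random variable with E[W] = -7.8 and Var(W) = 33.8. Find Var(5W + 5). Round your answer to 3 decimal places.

Var(5W + 5) = (5)²·Var(W) = 25·33.8 = 845

845.000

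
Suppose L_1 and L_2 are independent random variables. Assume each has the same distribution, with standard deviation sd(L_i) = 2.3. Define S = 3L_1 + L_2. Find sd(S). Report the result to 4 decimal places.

7.2732

Var(L_i) = (2.3)² = 5.29
By independence, Var(S) = (3)²Var(L_1) + (1)²Var(L_2)
= (3)²·5.29 + (1)²·5.29 = 52.9
sd(S) = √52.9 ≈ 7.2732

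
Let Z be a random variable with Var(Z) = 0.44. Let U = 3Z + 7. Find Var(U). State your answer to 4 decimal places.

3.9600

Var(3Z + 7) = (3)²·Var(Z) = 9·0.44 = 3.96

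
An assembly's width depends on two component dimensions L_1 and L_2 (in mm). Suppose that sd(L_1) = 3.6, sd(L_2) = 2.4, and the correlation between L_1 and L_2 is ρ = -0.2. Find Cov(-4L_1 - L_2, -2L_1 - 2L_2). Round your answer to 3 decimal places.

97.920

V(L_1) = (3.6)² = 12.96;  V(L_2) = (2.4)² = 5.76
Cov(L_1,L_2) = ρ·sd(L_1)·sd(L_2) = -0.2·3.6·2.4 = -1.728
Cov(-4L_1 - L_2, -2L_1 - 2L_2) = (-4)(-2)V(L_1) + (-1)(-2)V(L_2) + [(-4)(-2) + (-1)(-2)]Cov(L_1,L_2)
= 8·12.96 + 2·5.76 + 10·-1.728 = 97.92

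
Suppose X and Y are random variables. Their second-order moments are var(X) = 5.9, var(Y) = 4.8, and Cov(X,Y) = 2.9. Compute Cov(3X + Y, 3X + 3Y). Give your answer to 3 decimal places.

Cov(3X + Y, 3X + 3Y) = (3)(3)var(X) + (1)(3)var(Y) + [(3)(3) + (1)(3)]Cov(X,Y)
= 9·5.9 + 3·4.8 + 12·2.9 = 102.3

102.300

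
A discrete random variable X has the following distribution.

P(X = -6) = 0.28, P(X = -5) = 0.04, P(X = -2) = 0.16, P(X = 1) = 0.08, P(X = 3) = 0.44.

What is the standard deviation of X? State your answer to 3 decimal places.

3.888

E[X] = (-6)(0.28) + (-5)(0.04) + (-2)(0.16) + (1)(0.08) + (3)(0.44) = -0.8
E[X²] = (-6)²(0.28) + (-5)²(0.04) + (-2)²(0.16) + (1)²(0.08) + (3)²(0.44) = 15.76
V(X) = E[X²] − (E[X])² = 15.76 − (-0.8)² = 15.12
sd(X) = √15.12 ≈ 3.888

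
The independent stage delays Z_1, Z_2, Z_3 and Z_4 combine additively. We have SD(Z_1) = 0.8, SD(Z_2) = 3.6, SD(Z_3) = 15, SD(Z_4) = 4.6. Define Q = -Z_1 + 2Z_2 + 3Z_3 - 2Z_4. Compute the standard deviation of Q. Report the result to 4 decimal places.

46.4986

Var(Z_1) = 0.64, Var(Z_2) = 12.96, Var(Z_3) = 225, Var(Z_4) = 21.16
By independence, Var(Q) = (-1)²Var(Z_1) + (2)²Var(Z_2) + (3)²Var(Z_3) + (-2)²Var(Z_4)
= (-1)²·0.64 + (2)²·12.96 + (3)²·225 + (-2)²·21.16 = 2162.12
SD(Q) = √2162.12 ≈ 46.4986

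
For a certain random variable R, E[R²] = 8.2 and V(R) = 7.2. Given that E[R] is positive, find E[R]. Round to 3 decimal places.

(E[R])² = E[R²] − V(R) = 8.2 − 7.2 = 1
E[R] = √1 = 1

1.000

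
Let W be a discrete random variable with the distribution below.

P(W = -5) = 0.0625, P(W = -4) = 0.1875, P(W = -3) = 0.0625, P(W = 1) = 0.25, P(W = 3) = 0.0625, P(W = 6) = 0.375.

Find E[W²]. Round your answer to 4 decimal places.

E[W²] = (-5)²(0.0625) + (-4)²(0.1875) + (-3)²(0.0625) + (1)²(0.25) + (3)²(0.0625) + (6)²(0.375) = 19.4375

19.4375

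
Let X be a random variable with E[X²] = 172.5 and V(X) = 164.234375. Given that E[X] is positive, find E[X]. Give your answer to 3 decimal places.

(E[X])² = E[X²] − V(X) = 172.5 − 164.234375 = 8.265625
E[X] = √8.265625 = 2.875

2.875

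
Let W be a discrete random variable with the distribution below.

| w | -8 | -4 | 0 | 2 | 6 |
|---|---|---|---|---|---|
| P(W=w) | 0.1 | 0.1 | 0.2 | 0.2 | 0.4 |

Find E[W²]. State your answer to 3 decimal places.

E[W²] = (-8)²(0.1) + (-4)²(0.1) + (0)²(0.2) + (2)²(0.2) + (6)²(0.4) = 23.2

23.200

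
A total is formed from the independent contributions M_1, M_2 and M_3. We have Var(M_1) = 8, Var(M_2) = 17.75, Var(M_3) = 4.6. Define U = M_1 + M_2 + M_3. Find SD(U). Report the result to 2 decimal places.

5.51

By independence, Var(U) = (1)²Var(M_1) + (1)²Var(M_2) + (1)²Var(M_3)
= (1)²·8 + (1)²·17.75 + (1)²·4.6 = 30.35
SD(U) = √30.35 ≈ 5.51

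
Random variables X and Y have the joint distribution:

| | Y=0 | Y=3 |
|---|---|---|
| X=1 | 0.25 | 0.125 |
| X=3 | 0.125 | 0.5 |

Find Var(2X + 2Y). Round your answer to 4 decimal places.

E[X] = 2.25,  E[Y] = 1.875,  E[XY] = 4.875
Var(X) = 6 − (2.25)² = 0.9375;  Var(Y) = 5.625 − (1.875)² = 2.109375
cov(X,Y) = 4.875 − (2.25)(1.875) = 0.65625
Var(2X + 2Y) = (2)²·0.9375 + (2)²·2.109375 + 2·(2)·(2)·0.65625 = 17.4375

17.4375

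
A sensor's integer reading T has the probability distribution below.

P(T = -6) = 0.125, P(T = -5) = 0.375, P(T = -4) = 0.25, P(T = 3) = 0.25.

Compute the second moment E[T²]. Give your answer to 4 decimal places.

20.1250

E[T²] = (-6)²(0.125) + (-5)²(0.375) + (-4)²(0.25) + (3)²(0.25) = 20.125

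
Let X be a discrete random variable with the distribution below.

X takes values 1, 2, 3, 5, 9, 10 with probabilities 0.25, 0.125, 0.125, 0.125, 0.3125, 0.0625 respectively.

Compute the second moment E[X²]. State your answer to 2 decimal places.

36.56

E[X²] = (1)²(0.25) + (2)²(0.125) + (3)²(0.125) + (5)²(0.125) + (9)²(0.3125) + (10)²(0.0625) = 36.5625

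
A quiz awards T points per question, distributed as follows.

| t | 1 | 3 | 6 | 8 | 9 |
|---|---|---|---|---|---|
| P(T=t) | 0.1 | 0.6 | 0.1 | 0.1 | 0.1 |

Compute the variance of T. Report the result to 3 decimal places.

E[T] = (1)(0.1) + (3)(0.6) + (6)(0.1) + (8)(0.1) + (9)(0.1) = 4.2
E[T²] = (1)²(0.1) + (3)²(0.6) + (6)²(0.1) + (8)²(0.1) + (9)²(0.1) = 23.6
var(T) = E[T²] − (E[T])² = 23.6 − (4.2)² = 5.96

5.960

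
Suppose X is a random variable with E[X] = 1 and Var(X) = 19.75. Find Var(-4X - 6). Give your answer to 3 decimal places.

Var(-4X - 6) = (-4)²·Var(X) = 16·19.75 = 316

316.000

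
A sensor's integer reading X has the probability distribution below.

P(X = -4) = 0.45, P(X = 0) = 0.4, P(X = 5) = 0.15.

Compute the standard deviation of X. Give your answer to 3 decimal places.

3.138

E[X] = (-4)(0.45) + (0)(0.4) + (5)(0.15) = -1.05
E[X²] = (-4)²(0.45) + (0)²(0.4) + (5)²(0.15) = 10.95
var(X) = E[X²] − (E[X])² = 10.95 − (-1.05)² = 9.8475
sd(X) = √9.8475 ≈ 3.138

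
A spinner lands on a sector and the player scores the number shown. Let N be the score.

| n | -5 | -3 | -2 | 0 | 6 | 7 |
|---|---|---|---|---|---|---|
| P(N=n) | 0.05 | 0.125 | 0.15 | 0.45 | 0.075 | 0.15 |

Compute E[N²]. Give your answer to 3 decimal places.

13.025

E[N²] = (-5)²(0.05) + (-3)²(0.125) + (-2)²(0.15) + (0)²(0.45) + (6)²(0.075) + (7)²(0.15) = 13.025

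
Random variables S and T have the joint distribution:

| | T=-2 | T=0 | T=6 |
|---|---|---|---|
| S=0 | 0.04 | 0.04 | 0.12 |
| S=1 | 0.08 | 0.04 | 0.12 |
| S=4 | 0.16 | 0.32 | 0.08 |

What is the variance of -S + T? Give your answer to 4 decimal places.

E[S] = 2.48,  E[T] = 1.36,  E[ST] = 1.2
V(S) = 9.2 − (2.48)² = 3.0496;  V(T) = 12.64 − (1.36)² = 10.7904
cov(S,T) = 1.2 − (2.48)(1.36) = -2.1728
V(-S + T) = (-1)²·3.0496 + (1)²·10.7904 + 2·(-1)·(1)·-2.1728 = 18.1856

18.1856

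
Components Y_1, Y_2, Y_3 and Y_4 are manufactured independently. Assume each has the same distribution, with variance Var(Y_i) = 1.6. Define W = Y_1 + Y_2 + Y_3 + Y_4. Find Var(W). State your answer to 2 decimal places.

6.40

By independence, Var(W) = (1)²Var(Y_1) + (1)²Var(Y_2) + (1)²Var(Y_3) + (1)²Var(Y_4)
= (1)²·1.6 + (1)²·1.6 + (1)²·1.6 + (1)²·1.6 = 6.4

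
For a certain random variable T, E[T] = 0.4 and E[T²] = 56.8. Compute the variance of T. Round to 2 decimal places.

var(T) = 56.8 − (0.4)² = 56.64

56.64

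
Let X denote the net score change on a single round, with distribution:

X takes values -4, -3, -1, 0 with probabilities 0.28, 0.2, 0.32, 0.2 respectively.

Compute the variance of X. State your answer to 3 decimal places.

2.438

E[X] = (-4)(0.28) + (-3)(0.2) + (-1)(0.32) + (0)(0.2) = -2.04
E[X²] = (-4)²(0.28) + (-3)²(0.2) + (-1)²(0.32) + (0)²(0.2) = 6.6
var(X) = E[X²] − (E[X])² = 6.6 − (-2.04)² = 2.4384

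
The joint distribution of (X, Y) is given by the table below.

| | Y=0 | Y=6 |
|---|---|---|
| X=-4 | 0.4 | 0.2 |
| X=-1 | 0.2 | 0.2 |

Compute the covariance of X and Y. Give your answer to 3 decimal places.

0.720

E[X] = -2.8,  E[Y] = 2.4
E[XY] = -6
cov(X,Y) = E[XY] − E[X]E[Y] = -6 − (-2.8)(2.4) = 0.72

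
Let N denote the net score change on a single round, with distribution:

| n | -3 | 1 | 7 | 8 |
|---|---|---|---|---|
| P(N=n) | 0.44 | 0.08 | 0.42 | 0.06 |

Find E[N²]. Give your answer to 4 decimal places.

28.4600

E[N²] = (-3)²(0.44) + (1)²(0.08) + (7)²(0.42) + (8)²(0.06) = 28.46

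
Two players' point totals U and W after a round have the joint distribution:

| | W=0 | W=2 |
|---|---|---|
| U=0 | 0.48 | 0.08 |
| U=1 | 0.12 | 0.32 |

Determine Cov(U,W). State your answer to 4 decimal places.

0.2880

E[U] = 0.44,  E[W] = 0.8
E[UW] = 0.64
Cov(U,W) = E[UW] − E[U]E[W] = 0.64 − (0.44)(0.8) = 0.288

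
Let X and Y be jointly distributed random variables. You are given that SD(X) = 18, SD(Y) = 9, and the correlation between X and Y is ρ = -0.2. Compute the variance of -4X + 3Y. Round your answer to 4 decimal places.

6690.6000

Var(X) = (18)² = 324;  Var(Y) = (9)² = 81
Cov(X,Y) = ρ·SD(X)·SD(Y) = -0.2·18·9 = -32.4
Var(-4X + 3Y) = (-4)²·Var(X) + (3)²·Var(Y) + 2·(-4)·(3)·Cov(X,Y)
= 16·324 + 9·81 + -24·-32.4 = 6690.6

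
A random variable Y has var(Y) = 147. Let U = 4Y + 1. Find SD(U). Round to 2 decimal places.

var(4Y + 1) = (4)²·147 = 2352
SD(U) = √2352 ≈ 48.50

48.50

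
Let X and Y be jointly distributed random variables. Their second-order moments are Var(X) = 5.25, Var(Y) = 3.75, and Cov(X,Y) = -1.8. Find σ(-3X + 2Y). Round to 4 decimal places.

Var(-3X + 2Y) = (-3)²·Var(X) + (2)²·Var(Y) + 2·(-3)·(2)·Cov(X,Y)
= 9·5.25 + 4·3.75 + -12·-1.8 = 83.85
σ(-3X + 2Y) = √83.85 ≈ 9.1570

9.1570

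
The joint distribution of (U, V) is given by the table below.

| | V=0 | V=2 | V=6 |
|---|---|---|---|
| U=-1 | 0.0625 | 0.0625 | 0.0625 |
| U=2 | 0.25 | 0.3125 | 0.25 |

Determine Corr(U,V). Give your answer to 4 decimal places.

-0.0083

E[U] = 1.4375,  E[V] = 2.625
E[UV] = 3.75
Cov(U,V) = E[UV] − E[U]E[V] = 3.75 − (1.4375)(2.625) = -0.0234375
Var(U) = 1.37109375,  Var(V) = 5.859375
ρ = -0.0234375 / √(1.37109375·5.859375) ≈ -0.0083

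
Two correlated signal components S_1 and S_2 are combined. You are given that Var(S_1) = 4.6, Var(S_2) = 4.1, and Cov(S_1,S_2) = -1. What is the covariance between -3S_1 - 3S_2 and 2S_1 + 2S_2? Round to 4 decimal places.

Cov(-3S_1 - 3S_2, 2S_1 + 2S_2) = (-3)(2)Var(S_1) + (-3)(2)Var(S_2) + [(-3)(2) + (-3)(2)]Cov(S_1,S_2)
= -6·4.6 + -6·4.1 + -12·-1 = -40.2

-40.2000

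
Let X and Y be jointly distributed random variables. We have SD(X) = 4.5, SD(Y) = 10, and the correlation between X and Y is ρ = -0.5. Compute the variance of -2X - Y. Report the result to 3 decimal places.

Var(X) = (4.5)² = 20.25;  Var(Y) = (10)² = 100
Cov(X,Y) = ρ·SD(X)·SD(Y) = -0.5·4.5·10 = -22.5
Var(-2X - Y) = (-2)²·Var(X) + (-1)²·Var(Y) + 2·(-2)·(-1)·Cov(X,Y)
= 4·20.25 + 1·100 + 4·-22.5 = 91

91.000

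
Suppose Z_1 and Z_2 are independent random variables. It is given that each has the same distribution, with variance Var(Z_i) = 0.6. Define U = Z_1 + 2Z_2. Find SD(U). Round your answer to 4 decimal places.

By independence, Var(U) = (1)²Var(Z_1) + (2)²Var(Z_2)
= (1)²·0.6 + (2)²·0.6 = 3
SD(U) = √3 ≈ 1.7321

1.7321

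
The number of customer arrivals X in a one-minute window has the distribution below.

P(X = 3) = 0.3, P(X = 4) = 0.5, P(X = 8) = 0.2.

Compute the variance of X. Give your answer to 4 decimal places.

3.2500

E[X] = (3)(0.3) + (4)(0.5) + (8)(0.2) = 4.5
E[X²] = (3)²(0.3) + (4)²(0.5) + (8)²(0.2) = 23.5
V(X) = E[X²] − (E[X])² = 23.5 − (4.5)² = 3.25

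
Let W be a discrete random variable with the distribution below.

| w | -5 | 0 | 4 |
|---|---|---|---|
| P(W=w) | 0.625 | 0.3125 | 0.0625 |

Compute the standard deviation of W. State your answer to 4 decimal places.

E[W] = (-5)(0.625) + (0)(0.3125) + (4)(0.0625) = -2.875
E[W²] = (-5)²(0.625) + (0)²(0.3125) + (4)²(0.0625) = 16.625
V(W) = E[W²] − (E[W])² = 16.625 − (-2.875)² = 8.359375
σ(W) = √8.359375 ≈ 2.8913

2.8913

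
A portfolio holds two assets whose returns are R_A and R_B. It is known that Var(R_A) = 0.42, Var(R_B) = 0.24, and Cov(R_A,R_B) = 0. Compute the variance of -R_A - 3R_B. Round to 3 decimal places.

Var(-R_A - 3R_B) = (-1)²·Var(R_A) + (-3)²·Var(R_B) + 2·(-1)·(-3)·Cov(R_A,R_B)
= 1·0.42 + 9·0.24 + 6·0 = 2.58

2.580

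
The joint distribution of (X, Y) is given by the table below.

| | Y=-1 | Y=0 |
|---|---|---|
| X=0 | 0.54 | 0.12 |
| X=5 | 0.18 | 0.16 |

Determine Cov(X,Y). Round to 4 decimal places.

0.3240

E[X] = 1.7,  E[Y] = -0.72
E[XY] = -0.9
Cov(X,Y) = E[XY] − E[X]E[Y] = -0.9 − (1.7)(-0.72) = 0.324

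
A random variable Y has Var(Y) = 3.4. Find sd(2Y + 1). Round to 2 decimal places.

3.69

Var(2Y + 1) = (2)²·3.4 = 13.6
sd(2Y + 1) = √13.6 ≈ 3.69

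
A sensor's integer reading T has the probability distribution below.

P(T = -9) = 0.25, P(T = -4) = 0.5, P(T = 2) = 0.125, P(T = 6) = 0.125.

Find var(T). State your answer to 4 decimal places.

E[T] = (-9)(0.25) + (-4)(0.5) + (2)(0.125) + (6)(0.125) = -3.25
E[T²] = (-9)²(0.25) + (-4)²(0.5) + (2)²(0.125) + (6)²(0.125) = 33.25
var(T) = E[T²] − (E[T])² = 33.25 − (-3.25)² = 22.6875

22.6875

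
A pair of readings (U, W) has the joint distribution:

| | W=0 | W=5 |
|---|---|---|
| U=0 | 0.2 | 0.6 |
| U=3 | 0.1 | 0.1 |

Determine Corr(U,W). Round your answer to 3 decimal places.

E[U] = 0.6,  E[W] = 3.5
E[UW] = 1.5
Cov(U,W) = E[UW] − E[U]E[W] = 1.5 − (0.6)(3.5) = -0.6
var(U) = 1.44,  var(W) = 5.25
ρ = -0.6 / √(1.44·5.25) ≈ -0.218

-0.218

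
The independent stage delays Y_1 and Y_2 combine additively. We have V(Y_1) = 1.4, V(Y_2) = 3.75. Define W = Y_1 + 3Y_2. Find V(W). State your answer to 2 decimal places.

35.15

By independence, V(W) = (1)²V(Y_1) + (3)²V(Y_2)
= (1)²·1.4 + (3)²·3.75 = 35.15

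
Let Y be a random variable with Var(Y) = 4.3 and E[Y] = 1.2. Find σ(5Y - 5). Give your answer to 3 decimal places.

Var(5Y - 5) = (5)²·4.3 = 107.5
σ(5Y - 5) = √107.5 ≈ 10.368

10.368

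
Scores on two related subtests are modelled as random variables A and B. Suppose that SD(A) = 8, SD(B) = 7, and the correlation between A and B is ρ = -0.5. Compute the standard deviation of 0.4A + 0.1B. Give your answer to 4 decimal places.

2.9138

Var(A) = (8)² = 64;  Var(B) = (7)² = 49
Cov(A,B) = ρ·SD(A)·SD(B) = -0.5·8·7 = -28
Var(0.4A + 0.1B) = (0.4)²·Var(A) + (0.1)²·Var(B) + 2·(0.4)·(0.1)·Cov(A,B)
= 0.16·64 + 0.01·49 + 0.08·-28 = 8.49
SD(0.4A + 0.1B) = √8.49 ≈ 2.9138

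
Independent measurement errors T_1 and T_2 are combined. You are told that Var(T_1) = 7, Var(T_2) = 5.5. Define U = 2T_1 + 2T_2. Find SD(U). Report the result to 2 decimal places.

7.07

By independence, Var(U) = (2)²Var(T_1) + (2)²Var(T_2)
= (2)²·7 + (2)²·5.5 = 50
SD(U) = √50 ≈ 7.07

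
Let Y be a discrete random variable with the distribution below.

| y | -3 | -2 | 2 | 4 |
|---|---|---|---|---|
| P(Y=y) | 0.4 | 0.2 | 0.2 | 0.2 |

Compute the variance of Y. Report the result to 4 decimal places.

8.2400

E[Y] = (-3)(0.4) + (-2)(0.2) + (2)(0.2) + (4)(0.2) = -0.4
E[Y²] = (-3)²(0.4) + (-2)²(0.2) + (2)²(0.2) + (4)²(0.2) = 8.4
Var(Y) = E[Y²] − (E[Y])² = 8.4 − (-0.4)² = 8.24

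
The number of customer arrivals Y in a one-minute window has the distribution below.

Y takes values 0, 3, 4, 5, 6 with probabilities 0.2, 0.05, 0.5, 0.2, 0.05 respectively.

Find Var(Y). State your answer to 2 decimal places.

E[Y] = (0)(0.2) + (3)(0.05) + (4)(0.5) + (5)(0.2) + (6)(0.05) = 3.45
E[Y²] = (0)²(0.2) + (3)²(0.05) + (4)²(0.5) + (5)²(0.2) + (6)²(0.05) = 15.25
Var(Y) = E[Y²] − (E[Y])² = 15.25 − (3.45)² = 3.3475

3.35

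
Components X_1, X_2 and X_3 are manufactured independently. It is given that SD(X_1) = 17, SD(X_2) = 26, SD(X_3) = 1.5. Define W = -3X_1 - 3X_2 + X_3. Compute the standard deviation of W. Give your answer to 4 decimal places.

var(X_1) = 289, var(X_2) = 676, var(X_3) = 2.25
By independence, var(W) = (-3)²var(X_1) + (-3)²var(X_2) + (1)²var(X_3)
= (-3)²·289 + (-3)²·676 + (1)²·2.25 = 8687.25
SD(W) = √8687.25 ≈ 93.2054

93.2054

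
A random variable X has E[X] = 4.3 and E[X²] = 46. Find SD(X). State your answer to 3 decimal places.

5.245

V(X) = 46 − (4.3)² = 27.51
SD(X) = √27.51 ≈ 5.245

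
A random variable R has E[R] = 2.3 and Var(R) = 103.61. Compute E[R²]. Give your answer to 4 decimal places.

E[R²] = Var(R) + (E[R])² = 103.61 + (2.3)² = 108.9

108.9000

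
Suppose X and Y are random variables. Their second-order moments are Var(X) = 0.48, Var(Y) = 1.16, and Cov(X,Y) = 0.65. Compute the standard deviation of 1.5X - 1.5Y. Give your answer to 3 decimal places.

Var(1.5X - 1.5Y) = (1.5)²·Var(X) + (-1.5)²·Var(Y) + 2·(1.5)·(-1.5)·Cov(X,Y)
= 2.25·0.48 + 2.25·1.16 + -4.5·0.65 = 0.765
sd(1.5X - 1.5Y) = √0.765 ≈ 0.875

0.875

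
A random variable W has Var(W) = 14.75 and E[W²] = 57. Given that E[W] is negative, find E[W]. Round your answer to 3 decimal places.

(E[W])² = E[W²] − Var(W) = 57 − 14.75 = 42.25
E[W] = −√42.25 = -6.5

-6.500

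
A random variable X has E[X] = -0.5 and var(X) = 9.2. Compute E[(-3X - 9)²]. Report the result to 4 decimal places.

E[-3X - 9] = -3·-0.5 − 9 = -7.5
var(-3X - 9) = (-3)²·9.2 = 82.8
E[(-3X - 9)²] = var((-3X - 9)) + (E[(-3X - 9)])² = 82.8 + (-7.5)² = 139.05

139.0500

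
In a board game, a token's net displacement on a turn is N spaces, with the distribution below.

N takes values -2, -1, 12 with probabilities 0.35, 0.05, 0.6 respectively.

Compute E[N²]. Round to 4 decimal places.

87.8500

E[N²] = (-2)²(0.35) + (-1)²(0.05) + (12)²(0.6) = 87.85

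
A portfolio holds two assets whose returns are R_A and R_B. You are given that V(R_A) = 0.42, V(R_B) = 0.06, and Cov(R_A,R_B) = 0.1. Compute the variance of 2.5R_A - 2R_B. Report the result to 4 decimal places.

1.8650

V(2.5R_A - 2R_B) = (2.5)²·V(R_A) + (-2)²·V(R_B) + 2·(2.5)·(-2)·Cov(R_A,R_B)
= 6.25·0.42 + 4·0.06 + -10·0.1 = 1.865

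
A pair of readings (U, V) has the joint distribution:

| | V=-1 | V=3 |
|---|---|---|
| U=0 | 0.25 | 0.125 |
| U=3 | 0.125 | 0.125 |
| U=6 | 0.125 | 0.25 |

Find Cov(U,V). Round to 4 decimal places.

E[U] = 3,  E[V] = 1
E[UV] = 4.5
Cov(U,V) = E[UV] − E[U]E[V] = 4.5 − (3)(1) = 1.5

1.5000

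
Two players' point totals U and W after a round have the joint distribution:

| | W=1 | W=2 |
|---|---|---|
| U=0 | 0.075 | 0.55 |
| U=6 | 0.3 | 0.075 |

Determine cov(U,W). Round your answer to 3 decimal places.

-0.956

E[U] = 2.25,  E[W] = 1.625
E[UW] = 2.7
cov(U,W) = E[UW] − E[U]E[W] = 2.7 − (2.25)(1.625) = -0.95625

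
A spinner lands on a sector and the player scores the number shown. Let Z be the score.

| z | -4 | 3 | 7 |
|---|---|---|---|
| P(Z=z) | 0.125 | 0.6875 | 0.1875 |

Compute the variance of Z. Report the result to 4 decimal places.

9.1094

E[Z] = (-4)(0.125) + (3)(0.6875) + (7)(0.1875) = 2.875
E[Z²] = (-4)²(0.125) + (3)²(0.6875) + (7)²(0.1875) = 17.375
V(Z) = E[Z²] − (E[Z])² = 17.375 − (2.875)² = 9.109375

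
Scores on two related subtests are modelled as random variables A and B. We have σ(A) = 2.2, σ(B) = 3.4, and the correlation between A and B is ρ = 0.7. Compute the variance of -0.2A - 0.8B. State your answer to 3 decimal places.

9.268

V(A) = (2.2)² = 4.84;  V(B) = (3.4)² = 11.56
cov(A,B) = ρ·σ(A)·σ(B) = 0.7·2.2·3.4 = 5.236
V(-0.2A - 0.8B) = (-0.2)²·V(A) + (-0.8)²·V(B) + 2·(-0.2)·(-0.8)·cov(A,B)
= 0.04·4.84 + 0.64·11.56 + 0.32·5.236 = 9.26752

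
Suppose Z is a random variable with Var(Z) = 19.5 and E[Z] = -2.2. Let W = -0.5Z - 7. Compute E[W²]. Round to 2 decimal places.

39.69

E[-0.5Z - 7] = -0.5·-2.2 − 7 = -5.9
Var(-0.5Z - 7) = (-0.5)²·19.5 = 4.875
E[W²] = Var(W) + (E[W])² = 4.875 + (-5.9)² = 39.685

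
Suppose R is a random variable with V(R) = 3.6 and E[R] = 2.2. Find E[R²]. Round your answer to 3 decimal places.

8.440

E[R²] = V(R) + (E[R])² = 3.6 + (2.2)² = 8.44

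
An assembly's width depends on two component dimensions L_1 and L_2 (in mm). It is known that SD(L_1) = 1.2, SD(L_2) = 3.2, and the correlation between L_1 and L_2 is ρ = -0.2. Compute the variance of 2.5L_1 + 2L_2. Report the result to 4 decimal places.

Var(L_1) = (1.2)² = 1.44;  Var(L_2) = (3.2)² = 10.24
cov(L_1,L_2) = ρ·SD(L_1)·SD(L_2) = -0.2·1.2·3.2 = -0.768
Var(2.5L_1 + 2L_2) = (2.5)²·Var(L_1) + (2)²·Var(L_2) + 2·(2.5)·(2)·cov(L_1,L_2)
= 6.25·1.44 + 4·10.24 + 10·-0.768 = 42.28

42.2800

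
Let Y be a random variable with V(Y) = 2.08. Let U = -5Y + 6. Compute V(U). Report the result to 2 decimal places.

52.00

V(-5Y + 6) = (-5)²·V(Y) = 25·2.08 = 52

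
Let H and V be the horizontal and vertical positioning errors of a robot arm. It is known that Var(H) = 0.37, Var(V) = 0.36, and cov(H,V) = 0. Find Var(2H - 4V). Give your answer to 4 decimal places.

7.2400

Var(2H - 4V) = (2)²·Var(H) + (-4)²·Var(V) + 2·(2)·(-4)·cov(H,V)
= 4·0.37 + 16·0.36 + -16·0 = 7.24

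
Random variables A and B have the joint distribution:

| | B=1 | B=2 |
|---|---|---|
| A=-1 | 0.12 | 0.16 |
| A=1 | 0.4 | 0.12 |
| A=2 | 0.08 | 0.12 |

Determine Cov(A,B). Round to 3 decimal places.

E[A] = 0.64,  E[B] = 1.4
E[AB] = 0.84
Cov(A,B) = E[AB] − E[A]E[B] = 0.84 − (0.64)(1.4) = -0.056

-0.056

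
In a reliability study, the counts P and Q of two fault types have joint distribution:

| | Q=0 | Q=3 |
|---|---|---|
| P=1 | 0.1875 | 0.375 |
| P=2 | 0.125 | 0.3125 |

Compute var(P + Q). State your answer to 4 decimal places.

E[P] = 1.4375,  E[Q] = 2.0625,  E[PQ] = 3
var(P) = 2.3125 − (1.4375)² = 0.24609375;  var(Q) = 6.1875 − (2.0625)² = 1.93359375
Cov(P,Q) = 3 − (1.4375)(2.0625) = 0.03515625
var(P + Q) = (1)²·0.24609375 + (1)²·1.93359375 + 2·(1)·(1)·0.03515625 = 2.25

2.2500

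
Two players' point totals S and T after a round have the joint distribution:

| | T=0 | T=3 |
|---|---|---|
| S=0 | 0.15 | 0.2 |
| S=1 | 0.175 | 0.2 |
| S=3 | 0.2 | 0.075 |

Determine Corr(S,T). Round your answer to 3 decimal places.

-0.245

E[S] = 1.2,  E[T] = 1.425
E[ST] = 1.275
Cov(S,T) = E[ST] − E[S]E[T] = 1.275 − (1.2)(1.425) = -0.435
Var(S) = 1.41,  Var(T) = 2.244375
ρ = -0.435 / √(1.41·2.244375) ≈ -0.245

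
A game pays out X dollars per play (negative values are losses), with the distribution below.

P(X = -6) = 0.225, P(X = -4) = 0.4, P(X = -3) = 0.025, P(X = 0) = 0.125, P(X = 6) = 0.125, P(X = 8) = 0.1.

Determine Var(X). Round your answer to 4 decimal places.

E[X] = (-6)(0.225) + (-4)(0.4) + (-3)(0.025) + (0)(0.125) + (6)(0.125) + (8)(0.1) = -1.475
E[X²] = (-6)²(0.225) + (-4)²(0.4) + (-3)²(0.025) + (0)²(0.125) + (6)²(0.125) + (8)²(0.1) = 25.625
Var(X) = E[X²] − (E[X])² = 25.625 − (-1.475)² = 23.449375

23.4494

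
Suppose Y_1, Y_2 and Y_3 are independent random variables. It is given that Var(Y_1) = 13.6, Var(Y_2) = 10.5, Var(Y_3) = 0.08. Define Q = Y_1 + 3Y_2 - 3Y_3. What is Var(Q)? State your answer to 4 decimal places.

108.8200

By independence, Var(Q) = (1)²Var(Y_1) + (3)²Var(Y_2) + (-3)²Var(Y_3)
= (1)²·13.6 + (3)²·10.5 + (-3)²·0.08 = 108.82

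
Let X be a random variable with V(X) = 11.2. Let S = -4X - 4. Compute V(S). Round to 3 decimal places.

179.200

V(-4X - 4) = (-4)²·V(X) = 16·11.2 = 179.2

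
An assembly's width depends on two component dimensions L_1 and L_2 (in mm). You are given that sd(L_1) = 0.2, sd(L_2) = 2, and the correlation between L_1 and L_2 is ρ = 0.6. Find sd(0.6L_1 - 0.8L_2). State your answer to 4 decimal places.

1.5310

V(L_1) = (0.2)² = 0.04;  V(L_2) = (2)² = 4
cov(L_1,L_2) = ρ·sd(L_1)·sd(L_2) = 0.6·0.2·2 = 0.24
V(0.6L_1 - 0.8L_2) = (0.6)²·V(L_1) + (-0.8)²·V(L_2) + 2·(0.6)·(-0.8)·cov(L_1,L_2)
= 0.36·0.04 + 0.64·4 + -0.96·0.24 = 2.344
sd(0.6L_1 - 0.8L_2) = √2.344 ≈ 1.5310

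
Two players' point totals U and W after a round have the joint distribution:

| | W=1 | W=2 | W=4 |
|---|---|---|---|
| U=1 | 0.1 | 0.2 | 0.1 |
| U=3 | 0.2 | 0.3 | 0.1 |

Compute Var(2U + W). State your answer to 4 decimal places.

4.4500

E[U] = 2.2,  E[W] = 2.1,  E[UW] = 4.5
Var(U) = 5.8 − (2.2)² = 0.96;  Var(W) = 5.5 − (2.1)² = 1.09
Cov(U,W) = 4.5 − (2.2)(2.1) = -0.12
Var(2U + W) = (2)²·0.96 + (1)²·1.09 + 2·(2)·(1)·-0.12 = 4.45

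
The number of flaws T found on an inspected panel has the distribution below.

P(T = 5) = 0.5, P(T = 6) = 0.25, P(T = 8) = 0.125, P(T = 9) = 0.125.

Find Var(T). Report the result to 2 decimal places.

2.11

E[T] = (5)(0.5) + (6)(0.25) + (8)(0.125) + (9)(0.125) = 6.125
E[T²] = (5)²(0.5) + (6)²(0.25) + (8)²(0.125) + (9)²(0.125) = 39.625
Var(T) = E[T²] − (E[T])² = 39.625 − (6.125)² = 2.109375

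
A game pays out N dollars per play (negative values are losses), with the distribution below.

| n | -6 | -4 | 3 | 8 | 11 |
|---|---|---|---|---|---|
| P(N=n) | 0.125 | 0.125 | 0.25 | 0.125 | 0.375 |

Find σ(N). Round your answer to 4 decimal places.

E[N] = (-6)(0.125) + (-4)(0.125) + (3)(0.25) + (8)(0.125) + (11)(0.375) = 4.625
E[N²] = (-6)²(0.125) + (-4)²(0.125) + (3)²(0.25) + (8)²(0.125) + (11)²(0.375) = 62.125
V(N) = E[N²] − (E[N])² = 62.125 − (4.625)² = 40.734375
σ(N) = √40.734375 ≈ 6.3823

6.3823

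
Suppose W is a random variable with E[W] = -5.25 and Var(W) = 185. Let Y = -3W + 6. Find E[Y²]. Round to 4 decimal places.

2138.0625

E[-3W + 6] = -3·-5.25 + 6 = 21.75
Var(-3W + 6) = (-3)²·185 = 1665
E[Y²] = Var(Y) + (E[Y])² = 1665 + (21.75)² = 2138.0625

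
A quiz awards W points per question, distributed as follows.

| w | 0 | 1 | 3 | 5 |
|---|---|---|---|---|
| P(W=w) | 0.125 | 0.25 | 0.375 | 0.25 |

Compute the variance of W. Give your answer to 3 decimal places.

E[W] = (0)(0.125) + (1)(0.25) + (3)(0.375) + (5)(0.25) = 2.625
E[W²] = (0)²(0.125) + (1)²(0.25) + (3)²(0.375) + (5)²(0.25) = 9.875
Var(W) = E[W²] − (E[W])² = 9.875 − (2.625)² = 2.984375

2.984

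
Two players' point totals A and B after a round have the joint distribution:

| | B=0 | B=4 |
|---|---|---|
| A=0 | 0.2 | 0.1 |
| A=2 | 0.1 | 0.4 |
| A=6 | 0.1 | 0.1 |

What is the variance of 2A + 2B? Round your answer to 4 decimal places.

35.3600

E[A] = 2.2,  E[B] = 2.4,  E[AB] = 5.6
Var(A) = 9.2 − (2.2)² = 4.36;  Var(B) = 9.6 − (2.4)² = 3.84
cov(A,B) = 5.6 − (2.2)(2.4) = 0.32
Var(2A + 2B) = (2)²·4.36 + (2)²·3.84 + 2·(2)·(2)·0.32 = 35.36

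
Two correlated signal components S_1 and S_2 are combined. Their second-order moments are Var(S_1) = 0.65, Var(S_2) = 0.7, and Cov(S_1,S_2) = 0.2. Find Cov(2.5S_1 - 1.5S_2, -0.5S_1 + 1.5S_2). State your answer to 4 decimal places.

-1.4875

Cov(2.5S_1 - 1.5S_2, -0.5S_1 + 1.5S_2) = (2.5)(-0.5)Var(S_1) + (-1.5)(1.5)Var(S_2) + [(2.5)(1.5) + (-1.5)(-0.5)]Cov(S_1,S_2)
= -1.25·0.65 + -2.25·0.7 + 4.5·0.2 = -1.4875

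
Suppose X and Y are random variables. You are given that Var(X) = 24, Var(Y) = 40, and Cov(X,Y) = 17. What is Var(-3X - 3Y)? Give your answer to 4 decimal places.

Var(-3X - 3Y) = (-3)²·Var(X) + (-3)²·Var(Y) + 2·(-3)·(-3)·Cov(X,Y)
= 9·24 + 9·40 + 18·17 = 882

882.0000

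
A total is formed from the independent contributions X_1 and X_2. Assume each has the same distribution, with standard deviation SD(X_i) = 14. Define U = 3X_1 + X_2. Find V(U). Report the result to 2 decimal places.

1960.00

V(X_i) = (14)² = 196
By independence, V(U) = (3)²V(X_1) + (1)²V(X_2)
= (3)²·196 + (1)²·196 = 1960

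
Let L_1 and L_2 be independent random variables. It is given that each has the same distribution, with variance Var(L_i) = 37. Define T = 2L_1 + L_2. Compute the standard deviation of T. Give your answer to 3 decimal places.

13.601

By independence, Var(T) = (2)²Var(L_1) + (1)²Var(L_2)
= (2)²·37 + (1)²·37 = 185
σ(T) = √185 ≈ 13.601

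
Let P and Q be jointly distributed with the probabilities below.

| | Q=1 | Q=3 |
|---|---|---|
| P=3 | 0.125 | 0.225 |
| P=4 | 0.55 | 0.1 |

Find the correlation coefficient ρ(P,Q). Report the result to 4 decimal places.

-0.4980

E[P] = 3.65,  E[Q] = 1.65
E[PQ] = 5.8
Cov(P,Q) = E[PQ] − E[P]E[Q] = 5.8 − (3.65)(1.65) = -0.2225
Var(P) = 0.2275,  Var(Q) = 0.8775
ρ = -0.2225 / √(0.2275·0.8775) ≈ -0.4980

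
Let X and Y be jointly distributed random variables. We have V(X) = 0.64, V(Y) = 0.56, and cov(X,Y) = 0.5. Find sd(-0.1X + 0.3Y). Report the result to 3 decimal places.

0.164

V(-0.1X + 0.3Y) = (-0.1)²·V(X) + (0.3)²·V(Y) + 2·(-0.1)·(0.3)·cov(X,Y)
= 0.01·0.64 + 0.09·0.56 + -0.06·0.5 = 0.0268
sd(-0.1X + 0.3Y) = √0.0268 ≈ 0.164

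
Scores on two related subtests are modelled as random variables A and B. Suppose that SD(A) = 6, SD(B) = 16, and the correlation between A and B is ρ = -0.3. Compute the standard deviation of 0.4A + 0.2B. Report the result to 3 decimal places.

3.375

Var(A) = (6)² = 36;  Var(B) = (16)² = 256
cov(A,B) = ρ·SD(A)·SD(B) = -0.3·6·16 = -28.8
Var(0.4A + 0.2B) = (0.4)²·Var(A) + (0.2)²·Var(B) + 2·(0.4)·(0.2)·cov(A,B)
= 0.16·36 + 0.04·256 + 0.16·-28.8 = 11.392
SD(0.4A + 0.2B) = √11.392 ≈ 3.375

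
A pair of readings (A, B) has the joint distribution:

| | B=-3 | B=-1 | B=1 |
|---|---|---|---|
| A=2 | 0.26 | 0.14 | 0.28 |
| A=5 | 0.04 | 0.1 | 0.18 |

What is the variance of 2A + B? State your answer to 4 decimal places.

E[A] = 2.96,  E[B] = -0.68,  E[AB] = -1.48
Var(A) = 10.72 − (2.96)² = 1.9584;  Var(B) = 3.4 − (-0.68)² = 2.9376
cov(A,B) = -1.48 − (2.96)(-0.68) = 0.5328
Var(2A + B) = (2)²·1.9584 + (1)²·2.9376 + 2·(2)·(1)·0.5328 = 12.9024

12.9024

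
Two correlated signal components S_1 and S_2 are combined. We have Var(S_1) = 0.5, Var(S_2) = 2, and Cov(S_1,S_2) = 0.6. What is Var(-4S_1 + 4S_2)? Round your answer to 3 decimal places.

20.800

Var(-4S_1 + 4S_2) = (-4)²·Var(S_1) + (4)²·Var(S_2) + 2·(-4)·(4)·Cov(S_1,S_2)
= 16·0.5 + 16·2 + -32·0.6 = 20.8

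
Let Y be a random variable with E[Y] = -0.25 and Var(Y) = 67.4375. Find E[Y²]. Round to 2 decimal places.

67.50

E[Y²] = Var(Y) + (E[Y])² = 67.4375 + (-0.25)² = 67.5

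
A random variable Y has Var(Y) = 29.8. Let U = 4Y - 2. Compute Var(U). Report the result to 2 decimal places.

Var(4Y - 2) = (4)²·Var(Y) = 16·29.8 = 476.8

476.80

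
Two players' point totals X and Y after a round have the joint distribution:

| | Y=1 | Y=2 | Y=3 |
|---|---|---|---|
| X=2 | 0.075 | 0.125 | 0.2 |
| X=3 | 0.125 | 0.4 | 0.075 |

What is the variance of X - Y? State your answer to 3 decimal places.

E[X] = 2.6,  E[Y] = 2.075,  E[XY] = 5.3
Var(X) = 7 − (2.6)² = 0.24;  Var(Y) = 4.775 − (2.075)² = 0.469375
Cov(X,Y) = 5.3 − (2.6)(2.075) = -0.095
Var(X - Y) = (1)²·0.24 + (-1)²·0.469375 + 2·(1)·(-1)·-0.095 = 0.899375

0.899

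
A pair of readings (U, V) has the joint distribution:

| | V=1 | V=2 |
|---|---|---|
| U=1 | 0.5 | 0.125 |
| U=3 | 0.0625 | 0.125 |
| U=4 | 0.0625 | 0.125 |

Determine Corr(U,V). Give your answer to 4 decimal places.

0.4524

E[U] = 1.9375,  E[V] = 1.375
E[UV] = 2.9375
Cov(U,V) = E[UV] − E[U]E[V] = 2.9375 − (1.9375)(1.375) = 0.2734375
Var(U) = 1.55859375,  Var(V) = 0.234375
ρ = 0.2734375 / √(1.55859375·0.234375) ≈ 0.4524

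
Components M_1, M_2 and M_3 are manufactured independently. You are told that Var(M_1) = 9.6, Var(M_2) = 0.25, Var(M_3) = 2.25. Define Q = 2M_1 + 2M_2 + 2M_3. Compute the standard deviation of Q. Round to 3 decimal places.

By independence, Var(Q) = (2)²Var(M_1) + (2)²Var(M_2) + (2)²Var(M_3)
= (2)²·9.6 + (2)²·0.25 + (2)²·2.25 = 48.4
σ(Q) = √48.4 ≈ 6.957

6.957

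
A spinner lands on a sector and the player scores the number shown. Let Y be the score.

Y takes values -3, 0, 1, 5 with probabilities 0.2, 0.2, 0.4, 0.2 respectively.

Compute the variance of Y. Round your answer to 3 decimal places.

E[Y] = (-3)(0.2) + (0)(0.2) + (1)(0.4) + (5)(0.2) = 0.8
E[Y²] = (-3)²(0.2) + (0)²(0.2) + (1)²(0.4) + (5)²(0.2) = 7.2
var(Y) = E[Y²] − (E[Y])² = 7.2 − (0.8)² = 6.56

6.560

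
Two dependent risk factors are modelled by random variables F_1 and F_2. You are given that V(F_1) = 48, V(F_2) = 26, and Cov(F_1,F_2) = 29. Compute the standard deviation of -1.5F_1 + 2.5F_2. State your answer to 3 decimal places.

7.280

V(-1.5F_1 + 2.5F_2) = (-1.5)²·V(F_1) + (2.5)²·V(F_2) + 2·(-1.5)·(2.5)·Cov(F_1,F_2)
= 2.25·48 + 6.25·26 + -7.5·29 = 53
SD(-1.5F_1 + 2.5F_2) = √53 ≈ 7.280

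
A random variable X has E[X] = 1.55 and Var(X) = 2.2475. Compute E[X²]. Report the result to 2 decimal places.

4.65

E[X²] = Var(X) + (E[X])² = 2.2475 + (1.55)² = 4.65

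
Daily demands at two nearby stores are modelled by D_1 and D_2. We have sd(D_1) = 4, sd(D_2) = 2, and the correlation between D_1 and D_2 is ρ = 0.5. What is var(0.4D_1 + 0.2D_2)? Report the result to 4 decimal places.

var(D_1) = (4)² = 16;  var(D_2) = (2)² = 4
Cov(D_1,D_2) = ρ·sd(D_1)·sd(D_2) = 0.5·4·2 = 4
var(0.4D_1 + 0.2D_2) = (0.4)²·var(D_1) + (0.2)²·var(D_2) + 2·(0.4)·(0.2)·Cov(D_1,D_2)
= 0.16·16 + 0.04·4 + 0.16·4 = 3.36

3.3600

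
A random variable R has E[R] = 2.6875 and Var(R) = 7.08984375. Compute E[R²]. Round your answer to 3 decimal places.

E[R²] = Var(R) + (E[R])² = 7.08984375 + (2.6875)² = 14.3125

14.313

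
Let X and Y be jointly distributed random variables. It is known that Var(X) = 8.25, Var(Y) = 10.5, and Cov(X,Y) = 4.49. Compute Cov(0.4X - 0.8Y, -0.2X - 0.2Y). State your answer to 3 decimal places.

1.379

Cov(0.4X - 0.8Y, -0.2X - 0.2Y) = (0.4)(-0.2)Var(X) + (-0.8)(-0.2)Var(Y) + [(0.4)(-0.2) + (-0.8)(-0.2)]Cov(X,Y)
= -0.08·8.25 + 0.16·10.5 + 0.08·4.49 = 1.3792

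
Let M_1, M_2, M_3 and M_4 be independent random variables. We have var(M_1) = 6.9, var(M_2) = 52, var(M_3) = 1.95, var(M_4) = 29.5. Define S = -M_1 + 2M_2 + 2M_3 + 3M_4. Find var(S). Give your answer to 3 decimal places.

488.200

By independence, var(S) = (-1)²var(M_1) + (2)²var(M_2) + (2)²var(M_3) + (3)²var(M_4)
= (-1)²·6.9 + (2)²·52 + (2)²·1.95 + (3)²·29.5 = 488.2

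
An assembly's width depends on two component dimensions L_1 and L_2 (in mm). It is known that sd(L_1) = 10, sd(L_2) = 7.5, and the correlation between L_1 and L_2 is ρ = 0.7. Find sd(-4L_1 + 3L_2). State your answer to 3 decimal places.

Var(L_1) = (10)² = 100;  Var(L_2) = (7.5)² = 56.25
Cov(L_1,L_2) = ρ·sd(L_1)·sd(L_2) = 0.7·10·7.5 = 52.5
Var(-4L_1 + 3L_2) = (-4)²·Var(L_1) + (3)²·Var(L_2) + 2·(-4)·(3)·Cov(L_1,L_2)
= 16·100 + 9·56.25 + -24·52.5 = 846.25
sd(-4L_1 + 3L_2) = √846.25 ≈ 29.090

29.090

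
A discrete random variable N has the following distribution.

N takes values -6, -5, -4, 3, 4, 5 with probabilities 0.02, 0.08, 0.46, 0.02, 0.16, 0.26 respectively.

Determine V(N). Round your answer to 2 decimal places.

19.19

E[N] = (-6)(0.02) + (-5)(0.08) + (-4)(0.46) + (3)(0.02) + (4)(0.16) + (5)(0.26) = -0.36
E[N²] = (-6)²(0.02) + (-5)²(0.08) + (-4)²(0.46) + (3)²(0.02) + (4)²(0.16) + (5)²(0.26) = 19.32
V(N) = E[N²] − (E[N])² = 19.32 − (-0.36)² = 19.1904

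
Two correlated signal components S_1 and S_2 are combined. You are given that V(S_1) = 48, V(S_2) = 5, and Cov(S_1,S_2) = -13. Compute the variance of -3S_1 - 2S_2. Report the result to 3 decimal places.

V(-3S_1 - 2S_2) = (-3)²·V(S_1) + (-2)²·V(S_2) + 2·(-3)·(-2)·Cov(S_1,S_2)
= 9·48 + 4·5 + 12·-13 = 296

296.000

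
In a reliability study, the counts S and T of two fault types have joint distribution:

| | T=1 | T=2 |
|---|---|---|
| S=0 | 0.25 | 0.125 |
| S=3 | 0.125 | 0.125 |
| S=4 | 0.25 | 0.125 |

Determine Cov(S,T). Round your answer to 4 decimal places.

E[S] = 2.25,  E[T] = 1.375
E[ST] = 3.125
Cov(S,T) = E[ST] − E[S]E[T] = 3.125 − (2.25)(1.375) = 0.03125

0.0313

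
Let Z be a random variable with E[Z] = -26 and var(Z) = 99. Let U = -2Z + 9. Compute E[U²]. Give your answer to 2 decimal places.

4117.00

E[-2Z + 9] = -2·-26 + 9 = 61
var(-2Z + 9) = (-2)²·99 = 396
E[U²] = var(U) + (E[U])² = 396 + (61)² = 4117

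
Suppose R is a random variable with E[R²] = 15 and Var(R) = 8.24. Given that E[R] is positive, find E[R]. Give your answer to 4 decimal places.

2.6000

(E[R])² = E[R²] − Var(R) = 15 − 8.24 = 6.76
E[R] = √6.76 = 2.6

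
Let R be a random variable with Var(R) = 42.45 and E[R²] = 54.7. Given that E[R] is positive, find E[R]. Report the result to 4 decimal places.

3.5000

(E[R])² = E[R²] − Var(R) = 54.7 − 42.45 = 12.25
E[R] = √12.25 = 3.5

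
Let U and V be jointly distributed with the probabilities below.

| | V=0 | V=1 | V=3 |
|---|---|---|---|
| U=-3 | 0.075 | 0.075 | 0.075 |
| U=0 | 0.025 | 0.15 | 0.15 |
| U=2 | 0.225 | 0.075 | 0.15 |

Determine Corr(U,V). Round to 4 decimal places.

E[U] = 0.225,  E[V] = 1.425
E[UV] = 0.15
cov(U,V) = E[UV] − E[U]E[V] = 0.15 − (0.225)(1.425) = -0.170625
var(U) = 3.774375,  var(V) = 1.644375
ρ = -0.170625 / √(3.774375·1.644375) ≈ -0.0685

-0.0685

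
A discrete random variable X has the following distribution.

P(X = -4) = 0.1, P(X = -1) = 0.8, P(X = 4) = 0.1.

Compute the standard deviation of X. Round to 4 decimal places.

E[X] = (-4)(0.1) + (-1)(0.8) + (4)(0.1) = -0.8
E[X²] = (-4)²(0.1) + (-1)²(0.8) + (4)²(0.1) = 4
Var(X) = E[X²] − (E[X])² = 4 − (-0.8)² = 3.36
SD(X) = √3.36 ≈ 1.8330

1.8330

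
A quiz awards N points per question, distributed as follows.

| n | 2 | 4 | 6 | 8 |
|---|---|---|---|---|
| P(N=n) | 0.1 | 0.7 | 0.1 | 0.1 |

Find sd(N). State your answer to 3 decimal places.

E[N] = (2)(0.1) + (4)(0.7) + (6)(0.1) + (8)(0.1) = 4.4
E[N²] = (2)²(0.1) + (4)²(0.7) + (6)²(0.1) + (8)²(0.1) = 21.6
V(N) = E[N²] − (E[N])² = 21.6 − (4.4)² = 2.24
sd(N) = √2.24 ≈ 1.497

1.497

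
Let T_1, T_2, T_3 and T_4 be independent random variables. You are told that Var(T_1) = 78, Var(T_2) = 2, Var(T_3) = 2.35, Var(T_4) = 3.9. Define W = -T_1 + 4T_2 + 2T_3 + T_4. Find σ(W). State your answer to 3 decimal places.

By independence, Var(W) = (-1)²Var(T_1) + (4)²Var(T_2) + (2)²Var(T_3) + (1)²Var(T_4)
= (-1)²·78 + (4)²·2 + (2)²·2.35 + (1)²·3.9 = 123.3
σ(W) = √123.3 ≈ 11.104

11.104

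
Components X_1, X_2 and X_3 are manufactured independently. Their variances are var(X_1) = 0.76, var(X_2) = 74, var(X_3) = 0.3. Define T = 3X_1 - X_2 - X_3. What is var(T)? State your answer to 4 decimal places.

81.1400

By independence, var(T) = (3)²var(X_1) + (-1)²var(X_2) + (-1)²var(X_3)
= (3)²·0.76 + (-1)²·74 + (-1)²·0.3 = 81.14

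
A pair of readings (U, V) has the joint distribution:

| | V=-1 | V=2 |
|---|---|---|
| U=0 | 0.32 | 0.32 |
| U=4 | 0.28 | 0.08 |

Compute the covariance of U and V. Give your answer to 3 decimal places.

E[U] = 1.44,  E[V] = 0.2
E[UV] = -0.48
cov(U,V) = E[UV] − E[U]E[V] = -0.48 − (1.44)(0.2) = -0.768

-0.768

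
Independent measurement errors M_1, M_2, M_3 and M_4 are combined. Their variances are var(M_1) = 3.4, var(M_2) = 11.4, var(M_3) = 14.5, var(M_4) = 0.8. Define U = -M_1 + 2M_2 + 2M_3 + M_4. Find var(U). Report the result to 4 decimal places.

By independence, var(U) = (-1)²var(M_1) + (2)²var(M_2) + (2)²var(M_3) + (1)²var(M_4)
= (-1)²·3.4 + (2)²·11.4 + (2)²·14.5 + (1)²·0.8 = 107.8

107.8000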